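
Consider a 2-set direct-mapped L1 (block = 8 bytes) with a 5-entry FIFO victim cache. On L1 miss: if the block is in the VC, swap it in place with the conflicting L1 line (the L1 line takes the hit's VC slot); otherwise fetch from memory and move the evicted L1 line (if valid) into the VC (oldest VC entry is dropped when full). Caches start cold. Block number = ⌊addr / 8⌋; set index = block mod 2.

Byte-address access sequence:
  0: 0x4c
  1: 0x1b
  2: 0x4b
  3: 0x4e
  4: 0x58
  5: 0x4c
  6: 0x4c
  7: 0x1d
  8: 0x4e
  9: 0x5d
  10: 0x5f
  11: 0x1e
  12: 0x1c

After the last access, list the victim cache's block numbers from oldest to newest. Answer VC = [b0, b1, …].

0: 0x4c (blk 9, set 1) → MISS  vc=[]
1: 0x1b (blk 3, set 1) → MISS  vc=[9]
2: 0x4b (blk 9, set 1) → VC-HIT  vc=[3]
3: 0x4e (blk 9, set 1) → L1-HIT  vc=[3]
4: 0x58 (blk 11, set 1) → MISS  vc=[3, 9]
5: 0x4c (blk 9, set 1) → VC-HIT  vc=[3, 11]
6: 0x4c (blk 9, set 1) → L1-HIT  vc=[3, 11]
7: 0x1d (blk 3, set 1) → VC-HIT  vc=[9, 11]
8: 0x4e (blk 9, set 1) → VC-HIT  vc=[3, 11]
9: 0x5d (blk 11, set 1) → VC-HIT  vc=[3, 9]
10: 0x5f (blk 11, set 1) → L1-HIT  vc=[3, 9]
11: 0x1e (blk 3, set 1) → VC-HIT  vc=[11, 9]
12: 0x1c (blk 3, set 1) → L1-HIT  vc=[11, 9]

VC = [11, 9]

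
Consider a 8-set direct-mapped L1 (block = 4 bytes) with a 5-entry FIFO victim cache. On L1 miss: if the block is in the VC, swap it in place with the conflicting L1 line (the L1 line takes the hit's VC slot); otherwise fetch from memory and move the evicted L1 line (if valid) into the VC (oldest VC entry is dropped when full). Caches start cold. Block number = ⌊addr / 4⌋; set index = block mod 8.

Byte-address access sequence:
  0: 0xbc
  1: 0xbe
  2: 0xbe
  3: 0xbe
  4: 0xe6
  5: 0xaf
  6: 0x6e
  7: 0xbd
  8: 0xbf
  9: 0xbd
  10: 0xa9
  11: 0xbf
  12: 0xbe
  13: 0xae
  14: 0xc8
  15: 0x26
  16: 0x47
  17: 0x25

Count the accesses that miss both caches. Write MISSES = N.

#0 0xbc→b47/s7 MISS; vc=[]
#1 0xbe→b47/s7 L1-HIT; vc=[]
#2 0xbe→b47/s7 L1-HIT; vc=[]
#3 0xbe→b47/s7 L1-HIT; vc=[]
#4 0xe6→b57/s1 MISS; vc=[]
#5 0xaf→b43/s3 MISS; vc=[]
#6 0x6e→b27/s3 MISS; vc=[43]
#7 0xbd→b47/s7 L1-HIT; vc=[43]
#8 0xbf→b47/s7 L1-HIT; vc=[43]
#9 0xbd→b47/s7 L1-HIT; vc=[43]
#10 0xa9→b42/s2 MISS; vc=[43]
#11 0xbf→b47/s7 L1-HIT; vc=[43]
#12 0xbe→b47/s7 L1-HIT; vc=[43]
#13 0xae→b43/s3 VC-HIT; vc=[27]
#14 0xc8→b50/s2 MISS; vc=[27,42]
#15 0x26→b9/s1 MISS; vc=[27,42,57]
#16 0x47→b17/s1 MISS; vc=[27,42,57,9]
#17 0x25→b9/s1 VC-HIT; vc=[27,42,57,17]

MISSES = 8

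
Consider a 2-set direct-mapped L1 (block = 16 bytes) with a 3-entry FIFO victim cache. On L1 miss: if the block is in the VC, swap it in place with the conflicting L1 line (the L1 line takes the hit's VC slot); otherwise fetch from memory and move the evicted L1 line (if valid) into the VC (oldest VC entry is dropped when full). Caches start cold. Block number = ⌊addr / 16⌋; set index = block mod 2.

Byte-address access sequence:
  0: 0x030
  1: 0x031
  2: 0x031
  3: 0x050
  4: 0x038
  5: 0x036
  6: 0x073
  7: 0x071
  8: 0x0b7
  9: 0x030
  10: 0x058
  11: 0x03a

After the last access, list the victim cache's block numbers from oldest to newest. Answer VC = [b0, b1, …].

VC = [5, 11, 7]

  [0] addr=0x30 blk=3 s=1: MISS | VC []
  [1] addr=0x31 blk=3 s=1: L1-HIT | VC []
  [2] addr=0x31 blk=3 s=1: L1-HIT | VC []
  [3] addr=0x50 blk=5 s=1: MISS | VC [3]
  [4] addr=0x38 blk=3 s=1: VC-HIT | VC [5]
  [5] addr=0x36 blk=3 s=1: L1-HIT | VC [5]
  [6] addr=0x73 blk=7 s=1: MISS | VC [5, 3]
  [7] addr=0x71 blk=7 s=1: L1-HIT | VC [5, 3]
  [8] addr=0xb7 blk=11 s=1: MISS | VC [5, 3, 7]
  [9] addr=0x30 blk=3 s=1: VC-HIT | VC [5, 11, 7]
  [10] addr=0x58 blk=5 s=1: VC-HIT | VC [3, 11, 7]
  [11] addr=0x3a blk=3 s=1: VC-HIT | VC [5, 11, 7]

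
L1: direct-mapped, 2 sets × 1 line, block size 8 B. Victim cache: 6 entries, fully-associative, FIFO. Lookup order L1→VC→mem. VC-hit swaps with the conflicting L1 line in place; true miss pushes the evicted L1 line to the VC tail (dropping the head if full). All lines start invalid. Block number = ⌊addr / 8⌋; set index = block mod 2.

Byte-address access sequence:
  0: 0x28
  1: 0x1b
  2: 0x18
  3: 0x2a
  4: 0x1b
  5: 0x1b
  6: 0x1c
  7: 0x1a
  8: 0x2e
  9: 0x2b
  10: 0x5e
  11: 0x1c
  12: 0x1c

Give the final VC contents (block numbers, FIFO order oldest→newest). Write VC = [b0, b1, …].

VC = [11, 5]

  [0] addr=0x28 blk=5 s=1: MISS | VC []
  [1] addr=0x1b blk=3 s=1: MISS | VC [5]
  [2] addr=0x18 blk=3 s=1: L1-HIT | VC [5]
  [3] addr=0x2a blk=5 s=1: VC-HIT | VC [3]
  [4] addr=0x1b blk=3 s=1: VC-HIT | VC [5]
  [5] addr=0x1b blk=3 s=1: L1-HIT | VC [5]
  [6] addr=0x1c blk=3 s=1: L1-HIT | VC [5]
  [7] addr=0x1a blk=3 s=1: L1-HIT | VC [5]
  [8] addr=0x2e blk=5 s=1: VC-HIT | VC [3]
  [9] addr=0x2b blk=5 s=1: L1-HIT | VC [3]
  [10] addr=0x5e blk=11 s=1: MISS | VC [3, 5]
  [11] addr=0x1c blk=3 s=1: VC-HIT | VC [11, 5]
  [12] addr=0x1c blk=3 s=1: L1-HIT | VC [11, 5]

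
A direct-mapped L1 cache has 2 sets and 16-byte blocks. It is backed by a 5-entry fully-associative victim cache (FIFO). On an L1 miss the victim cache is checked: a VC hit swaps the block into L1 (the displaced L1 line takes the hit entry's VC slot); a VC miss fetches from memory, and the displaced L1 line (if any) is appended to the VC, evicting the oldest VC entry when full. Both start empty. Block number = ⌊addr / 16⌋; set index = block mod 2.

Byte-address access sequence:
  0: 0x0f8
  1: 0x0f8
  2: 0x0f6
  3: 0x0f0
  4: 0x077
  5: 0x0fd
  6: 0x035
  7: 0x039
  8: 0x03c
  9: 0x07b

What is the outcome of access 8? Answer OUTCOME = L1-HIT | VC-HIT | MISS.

OUTCOME = L1-HIT

#0 0xf8→b15/s1 MISS; vc=[]
#1 0xf8→b15/s1 L1-HIT; vc=[]
#2 0xf6→b15/s1 L1-HIT; vc=[]
#3 0xf0→b15/s1 L1-HIT; vc=[]
#4 0x77→b7/s1 MISS; vc=[15]
#5 0xfd→b15/s1 VC-HIT; vc=[7]
#6 0x35→b3/s1 MISS; vc=[7,15]
#7 0x39→b3/s1 L1-HIT; vc=[7,15]
#8 0x3c→b3/s1 L1-HIT; vc=[7,15]
#9 0x7b→b7/s1 VC-HIT; vc=[3,15]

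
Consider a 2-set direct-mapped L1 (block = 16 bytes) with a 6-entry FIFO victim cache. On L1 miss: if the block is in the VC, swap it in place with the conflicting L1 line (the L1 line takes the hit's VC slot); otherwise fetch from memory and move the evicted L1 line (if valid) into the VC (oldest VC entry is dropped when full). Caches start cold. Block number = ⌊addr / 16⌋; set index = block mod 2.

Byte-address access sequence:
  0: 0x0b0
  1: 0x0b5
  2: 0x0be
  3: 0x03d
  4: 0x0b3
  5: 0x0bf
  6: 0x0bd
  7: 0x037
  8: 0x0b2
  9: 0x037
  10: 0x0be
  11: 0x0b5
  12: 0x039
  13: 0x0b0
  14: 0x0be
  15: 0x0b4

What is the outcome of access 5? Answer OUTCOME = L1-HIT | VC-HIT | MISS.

0: 0xb0 (blk 11, set 1) → MISS  vc=[]
1: 0xb5 (blk 11, set 1) → L1-HIT  vc=[]
2: 0xbe (blk 11, set 1) → L1-HIT  vc=[]
3: 0x3d (blk 3, set 1) → MISS  vc=[11]
4: 0xb3 (blk 11, set 1) → VC-HIT  vc=[3]
5: 0xbf (blk 11, set 1) → L1-HIT  vc=[3]
6: 0xbd (blk 11, set 1) → L1-HIT  vc=[3]
7: 0x37 (blk 3, set 1) → VC-HIT  vc=[11]
8: 0xb2 (blk 11, set 1) → VC-HIT  vc=[3]
9: 0x37 (blk 3, set 1) → VC-HIT  vc=[11]
10: 0xbe (blk 11, set 1) → VC-HIT  vc=[3]
11: 0xb5 (blk 11, set 1) → L1-HIT  vc=[3]
12: 0x39 (blk 3, set 1) → VC-HIT  vc=[11]
13: 0xb0 (blk 11, set 1) → VC-HIT  vc=[3]
14: 0xbe (blk 11, set 1) → L1-HIT  vc=[3]
15: 0xb4 (blk 11, set 1) → L1-HIT  vc=[3]

OUTCOME = L1-HIT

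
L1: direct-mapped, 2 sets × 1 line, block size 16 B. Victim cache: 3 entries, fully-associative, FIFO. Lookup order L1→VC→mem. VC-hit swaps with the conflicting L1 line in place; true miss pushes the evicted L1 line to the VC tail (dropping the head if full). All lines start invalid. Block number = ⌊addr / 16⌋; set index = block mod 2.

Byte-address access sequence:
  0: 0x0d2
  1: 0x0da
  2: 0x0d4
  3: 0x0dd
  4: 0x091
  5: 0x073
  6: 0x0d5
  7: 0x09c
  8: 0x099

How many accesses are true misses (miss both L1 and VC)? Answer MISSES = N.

MISSES = 3

  [0] addr=0xd2 blk=13 s=1: MISS | VC []
  [1] addr=0xda blk=13 s=1: L1-HIT | VC []
  [2] addr=0xd4 blk=13 s=1: L1-HIT | VC []
  [3] addr=0xdd blk=13 s=1: L1-HIT | VC []
  [4] addr=0x91 blk=9 s=1: MISS | VC [13]
  [5] addr=0x73 blk=7 s=1: MISS | VC [13, 9]
  [6] addr=0xd5 blk=13 s=1: VC-HIT | VC [7, 9]
  [7] addr=0x9c blk=9 s=1: VC-HIT | VC [7, 13]
  [8] addr=0x99 blk=9 s=1: L1-HIT | VC [7, 13]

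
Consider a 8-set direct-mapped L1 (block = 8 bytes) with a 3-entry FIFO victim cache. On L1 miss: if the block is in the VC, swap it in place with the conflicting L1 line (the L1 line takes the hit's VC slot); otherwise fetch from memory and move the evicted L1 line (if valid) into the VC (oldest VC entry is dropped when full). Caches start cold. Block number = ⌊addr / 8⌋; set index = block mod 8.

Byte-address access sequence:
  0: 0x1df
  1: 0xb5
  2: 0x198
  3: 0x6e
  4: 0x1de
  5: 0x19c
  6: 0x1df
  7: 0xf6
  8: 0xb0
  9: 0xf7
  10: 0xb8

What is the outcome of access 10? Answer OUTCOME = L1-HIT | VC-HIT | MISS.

0: 0x1df (blk 59, set 3) → MISS  vc=[]
1: 0xb5 (blk 22, set 6) → MISS  vc=[]
2: 0x198 (blk 51, set 3) → MISS  vc=[59]
3: 0x6e (blk 13, set 5) → MISS  vc=[59]
4: 0x1de (blk 59, set 3) → VC-HIT  vc=[51]
5: 0x19c (blk 51, set 3) → VC-HIT  vc=[59]
6: 0x1df (blk 59, set 3) → VC-HIT  vc=[51]
7: 0xf6 (blk 30, set 6) → MISS  vc=[51, 22]
8: 0xb0 (blk 22, set 6) → VC-HIT  vc=[51, 30]
9: 0xf7 (blk 30, set 6) → VC-HIT  vc=[51, 22]
10: 0xb8 (blk 23, set 7) → MISS  vc=[51, 22]

OUTCOME = MISS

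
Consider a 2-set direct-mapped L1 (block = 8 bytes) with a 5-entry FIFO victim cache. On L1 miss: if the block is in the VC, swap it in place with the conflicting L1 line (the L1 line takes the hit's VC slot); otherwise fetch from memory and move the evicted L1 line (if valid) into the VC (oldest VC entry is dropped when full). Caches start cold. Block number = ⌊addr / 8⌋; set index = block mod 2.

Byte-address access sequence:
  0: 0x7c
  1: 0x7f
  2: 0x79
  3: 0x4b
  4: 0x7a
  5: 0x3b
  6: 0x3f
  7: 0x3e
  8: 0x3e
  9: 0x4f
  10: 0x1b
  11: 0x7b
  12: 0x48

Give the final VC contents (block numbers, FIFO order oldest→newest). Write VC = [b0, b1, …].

VC = [7, 3, 15]

  [0] addr=0x7c blk=15 s=1: MISS | VC []
  [1] addr=0x7f blk=15 s=1: L1-HIT | VC []
  [2] addr=0x79 blk=15 s=1: L1-HIT | VC []
  [3] addr=0x4b blk=9 s=1: MISS | VC [15]
  [4] addr=0x7a blk=15 s=1: VC-HIT | VC [9]
  [5] addr=0x3b blk=7 s=1: MISS | VC [9, 15]
  [6] addr=0x3f blk=7 s=1: L1-HIT | VC [9, 15]
  [7] addr=0x3e blk=7 s=1: L1-HIT | VC [9, 15]
  [8] addr=0x3e blk=7 s=1: L1-HIT | VC [9, 15]
  [9] addr=0x4f blk=9 s=1: VC-HIT | VC [7, 15]
  [10] addr=0x1b blk=3 s=1: MISS | VC [7, 15, 9]
  [11] addr=0x7b blk=15 s=1: VC-HIT | VC [7, 3, 9]
  [12] addr=0x48 blk=9 s=1: VC-HIT | VC [7, 3, 15]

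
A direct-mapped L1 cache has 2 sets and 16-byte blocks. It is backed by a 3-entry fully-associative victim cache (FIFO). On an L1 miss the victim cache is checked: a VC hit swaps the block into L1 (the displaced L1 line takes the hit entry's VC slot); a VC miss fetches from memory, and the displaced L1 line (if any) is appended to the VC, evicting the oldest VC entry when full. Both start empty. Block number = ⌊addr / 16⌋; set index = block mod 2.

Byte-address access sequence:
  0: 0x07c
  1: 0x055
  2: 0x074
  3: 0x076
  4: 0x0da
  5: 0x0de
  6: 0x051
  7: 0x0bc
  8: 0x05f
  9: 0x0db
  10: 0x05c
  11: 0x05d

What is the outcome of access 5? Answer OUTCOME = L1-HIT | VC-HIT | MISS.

OUTCOME = L1-HIT

0: 0x7c (blk 7, set 1) → MISS  vc=[]
1: 0x55 (blk 5, set 1) → MISS  vc=[7]
2: 0x74 (blk 7, set 1) → VC-HIT  vc=[5]
3: 0x76 (blk 7, set 1) → L1-HIT  vc=[5]
4: 0xda (blk 13, set 1) → MISS  vc=[5, 7]
5: 0xde (blk 13, set 1) → L1-HIT  vc=[5, 7]
6: 0x51 (blk 5, set 1) → VC-HIT  vc=[13, 7]
7: 0xbc (blk 11, set 1) → MISS  vc=[13, 7, 5]
8: 0x5f (blk 5, set 1) → VC-HIT  vc=[13, 7, 11]
9: 0xdb (blk 13, set 1) → VC-HIT  vc=[5, 7, 11]
10: 0x5c (blk 5, set 1) → VC-HIT  vc=[13, 7, 11]
11: 0x5d (blk 5, set 1) → L1-HIT  vc=[13, 7, 11]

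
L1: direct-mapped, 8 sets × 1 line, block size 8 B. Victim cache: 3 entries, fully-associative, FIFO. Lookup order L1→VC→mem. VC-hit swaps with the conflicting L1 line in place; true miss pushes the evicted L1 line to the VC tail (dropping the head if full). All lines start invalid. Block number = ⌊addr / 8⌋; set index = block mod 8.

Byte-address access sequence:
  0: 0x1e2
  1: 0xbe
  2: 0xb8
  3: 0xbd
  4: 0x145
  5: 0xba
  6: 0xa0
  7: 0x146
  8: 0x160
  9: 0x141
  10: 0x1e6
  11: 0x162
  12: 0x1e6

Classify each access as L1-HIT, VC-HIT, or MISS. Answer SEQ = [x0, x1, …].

SEQ = [MISS, MISS, L1-HIT, L1-HIT, MISS, L1-HIT, MISS, L1-HIT, MISS, L1-HIT, VC-HIT, VC-HIT, VC-HIT]

  [0] addr=0x1e2 blk=60 s=4: MISS | VC []
  [1] addr=0xbe blk=23 s=7: MISS | VC []
  [2] addr=0xb8 blk=23 s=7: L1-HIT | VC []
  [3] addr=0xbd blk=23 s=7: L1-HIT | VC []
  [4] addr=0x145 blk=40 s=0: MISS | VC []
  [5] addr=0xba blk=23 s=7: L1-HIT | VC []
  [6] addr=0xa0 blk=20 s=4: MISS | VC [60]
  [7] addr=0x146 blk=40 s=0: L1-HIT | VC [60]
  [8] addr=0x160 blk=44 s=4: MISS | VC [60, 20]
  [9] addr=0x141 blk=40 s=0: L1-HIT | VC [60, 20]
  [10] addr=0x1e6 blk=60 s=4: VC-HIT | VC [44, 20]
  [11] addr=0x162 blk=44 s=4: VC-HIT | VC [60, 20]
  [12] addr=0x1e6 blk=60 s=4: VC-HIT | VC [44, 20]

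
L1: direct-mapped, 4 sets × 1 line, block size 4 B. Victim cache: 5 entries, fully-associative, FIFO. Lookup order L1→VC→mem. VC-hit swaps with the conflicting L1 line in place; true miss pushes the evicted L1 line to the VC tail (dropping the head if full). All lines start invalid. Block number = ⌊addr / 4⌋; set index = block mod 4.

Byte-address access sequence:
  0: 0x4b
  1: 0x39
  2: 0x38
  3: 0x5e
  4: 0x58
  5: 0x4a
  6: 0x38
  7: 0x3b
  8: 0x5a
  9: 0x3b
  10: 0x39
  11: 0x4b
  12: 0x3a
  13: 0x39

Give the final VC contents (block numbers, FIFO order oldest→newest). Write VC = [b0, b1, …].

VC = [22, 18]

  [0] addr=0x4b blk=18 s=2: MISS | VC []
  [1] addr=0x39 blk=14 s=2: MISS | VC [18]
  [2] addr=0x38 blk=14 s=2: L1-HIT | VC [18]
  [3] addr=0x5e blk=23 s=3: MISS | VC [18]
  [4] addr=0x58 blk=22 s=2: MISS | VC [18, 14]
  [5] addr=0x4a blk=18 s=2: VC-HIT | VC [22, 14]
  [6] addr=0x38 blk=14 s=2: VC-HIT | VC [22, 18]
  [7] addr=0x3b blk=14 s=2: L1-HIT | VC [22, 18]
  [8] addr=0x5a blk=22 s=2: VC-HIT | VC [14, 18]
  [9] addr=0x3b blk=14 s=2: VC-HIT | VC [22, 18]
  [10] addr=0x39 blk=14 s=2: L1-HIT | VC [22, 18]
  [11] addr=0x4b blk=18 s=2: VC-HIT | VC [22, 14]
  [12] addr=0x3a blk=14 s=2: VC-HIT | VC [22, 18]
  [13] addr=0x39 blk=14 s=2: L1-HIT | VC [22, 18]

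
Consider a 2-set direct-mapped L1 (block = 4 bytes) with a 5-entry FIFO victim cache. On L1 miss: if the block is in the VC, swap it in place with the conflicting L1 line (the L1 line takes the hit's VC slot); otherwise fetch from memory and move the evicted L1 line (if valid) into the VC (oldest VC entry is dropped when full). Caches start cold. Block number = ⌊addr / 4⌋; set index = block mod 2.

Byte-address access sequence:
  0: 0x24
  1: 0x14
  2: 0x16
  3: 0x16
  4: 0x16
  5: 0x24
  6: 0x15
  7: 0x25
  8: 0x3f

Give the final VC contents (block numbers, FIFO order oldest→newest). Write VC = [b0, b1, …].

VC = [5, 9]

#0 0x24→b9/s1 MISS; vc=[]
#1 0x14→b5/s1 MISS; vc=[9]
#2 0x16→b5/s1 L1-HIT; vc=[9]
#3 0x16→b5/s1 L1-HIT; vc=[9]
#4 0x16→b5/s1 L1-HIT; vc=[9]
#5 0x24→b9/s1 VC-HIT; vc=[5]
#6 0x15→b5/s1 VC-HIT; vc=[9]
#7 0x25→b9/s1 VC-HIT; vc=[5]
#8 0x3f→b15/s1 MISS; vc=[5,9]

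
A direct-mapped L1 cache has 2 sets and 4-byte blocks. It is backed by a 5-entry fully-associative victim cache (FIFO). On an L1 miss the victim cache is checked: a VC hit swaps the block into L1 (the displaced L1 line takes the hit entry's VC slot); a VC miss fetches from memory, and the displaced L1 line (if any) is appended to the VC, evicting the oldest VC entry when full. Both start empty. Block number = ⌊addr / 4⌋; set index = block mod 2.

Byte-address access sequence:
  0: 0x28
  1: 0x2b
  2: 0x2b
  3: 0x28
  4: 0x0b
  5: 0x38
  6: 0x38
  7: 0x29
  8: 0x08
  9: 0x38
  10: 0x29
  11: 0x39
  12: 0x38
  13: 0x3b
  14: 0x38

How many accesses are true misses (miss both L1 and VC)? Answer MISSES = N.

  [0] addr=0x28 blk=10 s=0: MISS | VC []
  [1] addr=0x2b blk=10 s=0: L1-HIT | VC []
  [2] addr=0x2b blk=10 s=0: L1-HIT | VC []
  [3] addr=0x28 blk=10 s=0: L1-HIT | VC []
  [4] addr=0xb blk=2 s=0: MISS | VC [10]
  [5] addr=0x38 blk=14 s=0: MISS | VC [10, 2]
  [6] addr=0x38 blk=14 s=0: L1-HIT | VC [10, 2]
  [7] addr=0x29 blk=10 s=0: VC-HIT | VC [14, 2]
  [8] addr=0x8 blk=2 s=0: VC-HIT | VC [14, 10]
  [9] addr=0x38 blk=14 s=0: VC-HIT | VC [2, 10]
  [10] addr=0x29 blk=10 s=0: VC-HIT | VC [2, 14]
  [11] addr=0x39 blk=14 s=0: VC-HIT | VC [2, 10]
  [12] addr=0x38 blk=14 s=0: L1-HIT | VC [2, 10]
  [13] addr=0x3b blk=14 s=0: L1-HIT | VC [2, 10]
  [14] addr=0x38 blk=14 s=0: L1-HIT | VC [2, 10]

MISSES = 3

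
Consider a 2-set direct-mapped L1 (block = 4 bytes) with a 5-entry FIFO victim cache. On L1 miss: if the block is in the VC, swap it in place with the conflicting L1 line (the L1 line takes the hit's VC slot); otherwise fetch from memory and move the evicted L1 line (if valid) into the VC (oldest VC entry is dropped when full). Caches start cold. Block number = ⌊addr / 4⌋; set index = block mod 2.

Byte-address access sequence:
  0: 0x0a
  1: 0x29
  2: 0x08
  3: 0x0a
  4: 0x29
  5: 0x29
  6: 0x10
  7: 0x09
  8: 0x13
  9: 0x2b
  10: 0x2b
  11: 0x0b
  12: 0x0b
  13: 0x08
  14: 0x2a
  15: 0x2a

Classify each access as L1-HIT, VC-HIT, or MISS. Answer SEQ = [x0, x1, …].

#0 0xa→b2/s0 MISS; vc=[]
#1 0x29→b10/s0 MISS; vc=[2]
#2 0x8→b2/s0 VC-HIT; vc=[10]
#3 0xa→b2/s0 L1-HIT; vc=[10]
#4 0x29→b10/s0 VC-HIT; vc=[2]
#5 0x29→b10/s0 L1-HIT; vc=[2]
#6 0x10→b4/s0 MISS; vc=[2,10]
#7 0x9→b2/s0 VC-HIT; vc=[4,10]
#8 0x13→b4/s0 VC-HIT; vc=[2,10]
#9 0x2b→b10/s0 VC-HIT; vc=[2,4]
#10 0x2b→b10/s0 L1-HIT; vc=[2,4]
#11 0xb→b2/s0 VC-HIT; vc=[10,4]
#12 0xb→b2/s0 L1-HIT; vc=[10,4]
#13 0x8→b2/s0 L1-HIT; vc=[10,4]
#14 0x2a→b10/s0 VC-HIT; vc=[2,4]
#15 0x2a→b10/s0 L1-HIT; vc=[2,4]

SEQ = [MISS, MISS, VC-HIT, L1-HIT, VC-HIT, L1-HIT, MISS, VC-HIT, VC-HIT, VC-HIT, L1-HIT, VC-HIT, L1-HIT, L1-HIT, VC-HIT, L1-HIT]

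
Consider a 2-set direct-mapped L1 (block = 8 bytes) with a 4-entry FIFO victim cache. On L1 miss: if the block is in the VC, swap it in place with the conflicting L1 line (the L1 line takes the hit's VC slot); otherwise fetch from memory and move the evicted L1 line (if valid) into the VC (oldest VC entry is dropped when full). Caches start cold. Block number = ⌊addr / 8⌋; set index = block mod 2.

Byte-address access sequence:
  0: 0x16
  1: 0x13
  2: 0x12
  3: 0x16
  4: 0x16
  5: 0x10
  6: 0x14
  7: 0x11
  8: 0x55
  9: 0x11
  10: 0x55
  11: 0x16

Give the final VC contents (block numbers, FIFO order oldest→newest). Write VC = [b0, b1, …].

VC = [10]

  [0] addr=0x16 blk=2 s=0: MISS | VC []
  [1] addr=0x13 blk=2 s=0: L1-HIT | VC []
  [2] addr=0x12 blk=2 s=0: L1-HIT | VC []
  [3] addr=0x16 blk=2 s=0: L1-HIT | VC []
  [4] addr=0x16 blk=2 s=0: L1-HIT | VC []
  [5] addr=0x10 blk=2 s=0: L1-HIT | VC []
  [6] addr=0x14 blk=2 s=0: L1-HIT | VC []
  [7] addr=0x11 blk=2 s=0: L1-HIT | VC []
  [8] addr=0x55 blk=10 s=0: MISS | VC [2]
  [9] addr=0x11 blk=2 s=0: VC-HIT | VC [10]
  [10] addr=0x55 blk=10 s=0: VC-HIT | VC [2]
  [11] addr=0x16 blk=2 s=0: VC-HIT | VC [10]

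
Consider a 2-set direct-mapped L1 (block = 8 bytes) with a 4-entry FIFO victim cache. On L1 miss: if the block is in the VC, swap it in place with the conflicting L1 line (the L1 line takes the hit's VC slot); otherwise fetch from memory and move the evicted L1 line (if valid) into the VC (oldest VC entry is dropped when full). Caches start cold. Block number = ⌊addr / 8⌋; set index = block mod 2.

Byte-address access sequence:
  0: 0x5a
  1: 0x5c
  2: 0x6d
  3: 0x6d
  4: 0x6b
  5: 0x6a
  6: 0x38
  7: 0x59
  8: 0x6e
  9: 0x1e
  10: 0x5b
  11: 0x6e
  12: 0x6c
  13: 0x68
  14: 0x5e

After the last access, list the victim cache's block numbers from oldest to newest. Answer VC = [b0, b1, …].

VC = [7, 3, 13]

0: 0x5a (blk 11, set 1) → MISS  vc=[]
1: 0x5c (blk 11, set 1) → L1-HIT  vc=[]
2: 0x6d (blk 13, set 1) → MISS  vc=[11]
3: 0x6d (blk 13, set 1) → L1-HIT  vc=[11]
4: 0x6b (blk 13, set 1) → L1-HIT  vc=[11]
5: 0x6a (blk 13, set 1) → L1-HIT  vc=[11]
6: 0x38 (blk 7, set 1) → MISS  vc=[11, 13]
7: 0x59 (blk 11, set 1) → VC-HIT  vc=[7, 13]
8: 0x6e (blk 13, set 1) → VC-HIT  vc=[7, 11]
9: 0x1e (blk 3, set 1) → MISS  vc=[7, 11, 13]
10: 0x5b (blk 11, set 1) → VC-HIT  vc=[7, 3, 13]
11: 0x6e (blk 13, set 1) → VC-HIT  vc=[7, 3, 11]
12: 0x6c (blk 13, set 1) → L1-HIT  vc=[7, 3, 11]
13: 0x68 (blk 13, set 1) → L1-HIT  vc=[7, 3, 11]
14: 0x5e (blk 11, set 1) → VC-HIT  vc=[7, 3, 13]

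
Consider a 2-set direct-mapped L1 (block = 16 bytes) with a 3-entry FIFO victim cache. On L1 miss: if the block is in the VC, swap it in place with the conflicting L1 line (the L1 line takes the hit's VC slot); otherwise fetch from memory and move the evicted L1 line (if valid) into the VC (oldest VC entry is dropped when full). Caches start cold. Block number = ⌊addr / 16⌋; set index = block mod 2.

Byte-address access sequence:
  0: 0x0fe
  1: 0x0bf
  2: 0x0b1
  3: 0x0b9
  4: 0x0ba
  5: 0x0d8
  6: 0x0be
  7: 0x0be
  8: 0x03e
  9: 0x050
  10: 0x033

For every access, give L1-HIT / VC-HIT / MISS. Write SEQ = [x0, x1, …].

  [0] addr=0xfe blk=15 s=1: MISS | VC []
  [1] addr=0xbf blk=11 s=1: MISS | VC [15]
  [2] addr=0xb1 blk=11 s=1: L1-HIT | VC [15]
  [3] addr=0xb9 blk=11 s=1: L1-HIT | VC [15]
  [4] addr=0xba blk=11 s=1: L1-HIT | VC [15]
  [5] addr=0xd8 blk=13 s=1: MISS | VC [15, 11]
  [6] addr=0xbe blk=11 s=1: VC-HIT | VC [15, 13]
  [7] addr=0xbe blk=11 s=1: L1-HIT | VC [15, 13]
  [8] addr=0x3e blk=3 s=1: MISS | VC [15, 13, 11]
  [9] addr=0x50 blk=5 s=1: MISS | VC [13, 11, 3]
  [10] addr=0x33 blk=3 s=1: VC-HIT | VC [13, 11, 5]

SEQ = [MISS, MISS, L1-HIT, L1-HIT, L1-HIT, MISS, VC-HIT, L1-HIT, MISS, MISS, VC-HIT]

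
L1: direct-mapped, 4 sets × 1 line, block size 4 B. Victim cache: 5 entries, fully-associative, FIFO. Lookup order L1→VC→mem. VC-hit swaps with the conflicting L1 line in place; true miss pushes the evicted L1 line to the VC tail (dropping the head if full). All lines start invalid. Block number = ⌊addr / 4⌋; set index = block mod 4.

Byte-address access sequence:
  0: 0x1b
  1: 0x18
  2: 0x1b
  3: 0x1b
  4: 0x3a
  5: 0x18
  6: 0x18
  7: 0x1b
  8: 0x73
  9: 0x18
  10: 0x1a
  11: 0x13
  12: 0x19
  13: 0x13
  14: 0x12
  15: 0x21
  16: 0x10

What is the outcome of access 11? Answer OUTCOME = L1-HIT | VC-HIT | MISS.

OUTCOME = MISS

0: 0x1b (blk 6, set 2) → MISS  vc=[]
1: 0x18 (blk 6, set 2) → L1-HIT  vc=[]
2: 0x1b (blk 6, set 2) → L1-HIT  vc=[]
3: 0x1b (blk 6, set 2) → L1-HIT  vc=[]
4: 0x3a (blk 14, set 2) → MISS  vc=[6]
5: 0x18 (blk 6, set 2) → VC-HIT  vc=[14]
6: 0x18 (blk 6, set 2) → L1-HIT  vc=[14]
7: 0x1b (blk 6, set 2) → L1-HIT  vc=[14]
8: 0x73 (blk 28, set 0) → MISS  vc=[14]
9: 0x18 (blk 6, set 2) → L1-HIT  vc=[14]
10: 0x1a (blk 6, set 2) → L1-HIT  vc=[14]
11: 0x13 (blk 4, set 0) → MISS  vc=[14, 28]
12: 0x19 (blk 6, set 2) → L1-HIT  vc=[14, 28]
13: 0x13 (blk 4, set 0) → L1-HIT  vc=[14, 28]
14: 0x12 (blk 4, set 0) → L1-HIT  vc=[14, 28]
15: 0x21 (blk 8, set 0) → MISS  vc=[14, 28, 4]
16: 0x10 (blk 4, set 0) → VC-HIT  vc=[14, 28, 8]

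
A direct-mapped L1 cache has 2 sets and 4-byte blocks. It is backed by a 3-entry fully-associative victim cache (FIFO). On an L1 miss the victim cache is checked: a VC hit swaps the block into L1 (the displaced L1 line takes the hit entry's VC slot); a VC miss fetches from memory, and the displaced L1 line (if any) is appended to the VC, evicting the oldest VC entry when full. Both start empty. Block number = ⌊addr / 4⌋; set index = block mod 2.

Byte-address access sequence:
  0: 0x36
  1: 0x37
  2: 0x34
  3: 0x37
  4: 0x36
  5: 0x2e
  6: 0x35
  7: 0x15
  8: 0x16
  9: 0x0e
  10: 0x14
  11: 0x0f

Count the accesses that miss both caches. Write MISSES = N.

MISSES = 4

  [0] addr=0x36 blk=13 s=1: MISS | VC []
  [1] addr=0x37 blk=13 s=1: L1-HIT | VC []
  [2] addr=0x34 blk=13 s=1: L1-HIT | VC []
  [3] addr=0x37 blk=13 s=1: L1-HIT | VC []
  [4] addr=0x36 blk=13 s=1: L1-HIT | VC []
  [5] addr=0x2e blk=11 s=1: MISS | VC [13]
  [6] addr=0x35 blk=13 s=1: VC-HIT | VC [11]
  [7] addr=0x15 blk=5 s=1: MISS | VC [11, 13]
  [8] addr=0x16 blk=5 s=1: L1-HIT | VC [11, 13]
  [9] addr=0xe blk=3 s=1: MISS | VC [11, 13, 5]
  [10] addr=0x14 blk=5 s=1: VC-HIT | VC [11, 13, 3]
  [11] addr=0xf blk=3 s=1: VC-HIT | VC [11, 13, 5]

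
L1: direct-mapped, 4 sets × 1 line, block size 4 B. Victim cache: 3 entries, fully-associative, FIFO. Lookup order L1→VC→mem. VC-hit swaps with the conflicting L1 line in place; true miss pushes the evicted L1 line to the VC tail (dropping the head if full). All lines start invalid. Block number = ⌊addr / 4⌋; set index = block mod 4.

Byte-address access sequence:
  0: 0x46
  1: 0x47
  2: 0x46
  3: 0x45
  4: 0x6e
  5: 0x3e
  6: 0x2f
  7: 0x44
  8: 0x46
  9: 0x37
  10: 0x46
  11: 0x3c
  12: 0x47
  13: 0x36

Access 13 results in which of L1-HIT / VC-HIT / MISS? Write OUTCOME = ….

0: 0x46 (blk 17, set 1) → MISS  vc=[]
1: 0x47 (blk 17, set 1) → L1-HIT  vc=[]
2: 0x46 (blk 17, set 1) → L1-HIT  vc=[]
3: 0x45 (blk 17, set 1) → L1-HIT  vc=[]
4: 0x6e (blk 27, set 3) → MISS  vc=[]
5: 0x3e (blk 15, set 3) → MISS  vc=[27]
6: 0x2f (blk 11, set 3) → MISS  vc=[27, 15]
7: 0x44 (blk 17, set 1) → L1-HIT  vc=[27, 15]
8: 0x46 (blk 17, set 1) → L1-HIT  vc=[27, 15]
9: 0x37 (blk 13, set 1) → MISS  vc=[27, 15, 17]
10: 0x46 (blk 17, set 1) → VC-HIT  vc=[27, 15, 13]
11: 0x3c (blk 15, set 3) → VC-HIT  vc=[27, 11, 13]
12: 0x47 (blk 17, set 1) → L1-HIT  vc=[27, 11, 13]
13: 0x36 (blk 13, set 1) → VC-HIT  vc=[27, 11, 17]

OUTCOME = VC-HIT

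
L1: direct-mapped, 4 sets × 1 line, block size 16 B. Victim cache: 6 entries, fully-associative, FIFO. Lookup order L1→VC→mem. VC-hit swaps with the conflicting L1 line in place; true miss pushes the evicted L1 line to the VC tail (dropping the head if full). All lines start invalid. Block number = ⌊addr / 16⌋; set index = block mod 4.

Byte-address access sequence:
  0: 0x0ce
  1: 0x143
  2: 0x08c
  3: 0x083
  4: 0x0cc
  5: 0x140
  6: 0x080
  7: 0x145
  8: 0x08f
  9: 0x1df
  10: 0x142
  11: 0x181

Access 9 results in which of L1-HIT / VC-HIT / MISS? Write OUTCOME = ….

OUTCOME = MISS

  [0] addr=0xce blk=12 s=0: MISS | VC []
  [1] addr=0x143 blk=20 s=0: MISS | VC [12]
  [2] addr=0x8c blk=8 s=0: MISS | VC [12, 20]
  [3] addr=0x83 blk=8 s=0: L1-HIT | VC [12, 20]
  [4] addr=0xcc blk=12 s=0: VC-HIT | VC [8, 20]
  [5] addr=0x140 blk=20 s=0: VC-HIT | VC [8, 12]
  [6] addr=0x80 blk=8 s=0: VC-HIT | VC [20, 12]
  [7] addr=0x145 blk=20 s=0: VC-HIT | VC [8, 12]
  [8] addr=0x8f blk=8 s=0: VC-HIT | VC [20, 12]
  [9] addr=0x1df blk=29 s=1: MISS | VC [20, 12]
  [10] addr=0x142 blk=20 s=0: VC-HIT | VC [8, 12]
  [11] addr=0x181 blk=24 s=0: MISS | VC [8, 12, 20]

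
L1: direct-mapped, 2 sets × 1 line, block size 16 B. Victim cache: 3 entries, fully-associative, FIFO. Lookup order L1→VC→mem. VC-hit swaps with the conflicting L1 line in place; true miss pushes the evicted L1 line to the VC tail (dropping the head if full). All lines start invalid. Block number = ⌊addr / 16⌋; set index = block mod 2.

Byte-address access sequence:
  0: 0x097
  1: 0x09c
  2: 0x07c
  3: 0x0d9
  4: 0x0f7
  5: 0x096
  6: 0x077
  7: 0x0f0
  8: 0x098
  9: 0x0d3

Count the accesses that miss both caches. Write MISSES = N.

0: 0x97 (blk 9, set 1) → MISS  vc=[]
1: 0x9c (blk 9, set 1) → L1-HIT  vc=[]
2: 0x7c (blk 7, set 1) → MISS  vc=[9]
3: 0xd9 (blk 13, set 1) → MISS  vc=[9, 7]
4: 0xf7 (blk 15, set 1) → MISS  vc=[9, 7, 13]
5: 0x96 (blk 9, set 1) → VC-HIT  vc=[15, 7, 13]
6: 0x77 (blk 7, set 1) → VC-HIT  vc=[15, 9, 13]
7: 0xf0 (blk 15, set 1) → VC-HIT  vc=[7, 9, 13]
8: 0x98 (blk 9, set 1) → VC-HIT  vc=[7, 15, 13]
9: 0xd3 (blk 13, set 1) → VC-HIT  vc=[7, 15, 9]

MISSES = 4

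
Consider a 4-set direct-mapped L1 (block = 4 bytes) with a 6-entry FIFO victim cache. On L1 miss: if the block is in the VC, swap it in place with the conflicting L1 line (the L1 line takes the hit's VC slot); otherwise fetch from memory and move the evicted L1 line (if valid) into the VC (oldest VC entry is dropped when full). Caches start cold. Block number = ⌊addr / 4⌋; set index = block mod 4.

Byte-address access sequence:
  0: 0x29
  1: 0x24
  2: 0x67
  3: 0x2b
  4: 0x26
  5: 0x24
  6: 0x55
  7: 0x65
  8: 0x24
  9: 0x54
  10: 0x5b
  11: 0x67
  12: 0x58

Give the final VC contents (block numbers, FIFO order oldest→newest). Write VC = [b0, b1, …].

#0 0x29→b10/s2 MISS; vc=[]
#1 0x24→b9/s1 MISS; vc=[]
#2 0x67→b25/s1 MISS; vc=[9]
#3 0x2b→b10/s2 L1-HIT; vc=[9]
#4 0x26→b9/s1 VC-HIT; vc=[25]
#5 0x24→b9/s1 L1-HIT; vc=[25]
#6 0x55→b21/s1 MISS; vc=[25,9]
#7 0x65→b25/s1 VC-HIT; vc=[21,9]
#8 0x24→b9/s1 VC-HIT; vc=[21,25]
#9 0x54→b21/s1 VC-HIT; vc=[9,25]
#10 0x5b→b22/s2 MISS; vc=[9,25,10]
#11 0x67→b25/s1 VC-HIT; vc=[9,21,10]
#12 0x58→b22/s2 L1-HIT; vc=[9,21,10]

VC = [9, 21, 10]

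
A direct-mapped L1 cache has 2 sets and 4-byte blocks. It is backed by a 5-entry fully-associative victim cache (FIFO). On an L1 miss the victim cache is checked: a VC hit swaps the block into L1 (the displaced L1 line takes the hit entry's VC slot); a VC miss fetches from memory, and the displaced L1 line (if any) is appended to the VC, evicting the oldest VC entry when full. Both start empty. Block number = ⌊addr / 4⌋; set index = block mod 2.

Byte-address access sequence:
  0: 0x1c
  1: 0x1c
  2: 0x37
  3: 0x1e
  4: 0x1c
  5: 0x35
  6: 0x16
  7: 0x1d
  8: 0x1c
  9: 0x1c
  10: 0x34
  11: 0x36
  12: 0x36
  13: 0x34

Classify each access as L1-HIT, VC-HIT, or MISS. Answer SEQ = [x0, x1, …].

SEQ = [MISS, L1-HIT, MISS, VC-HIT, L1-HIT, VC-HIT, MISS, VC-HIT, L1-HIT, L1-HIT, VC-HIT, L1-HIT, L1-HIT, L1-HIT]

#0 0x1c→b7/s1 MISS; vc=[]
#1 0x1c→b7/s1 L1-HIT; vc=[]
#2 0x37→b13/s1 MISS; vc=[7]
#3 0x1e→b7/s1 VC-HIT; vc=[13]
#4 0x1c→b7/s1 L1-HIT; vc=[13]
#5 0x35→b13/s1 VC-HIT; vc=[7]
#6 0x16→b5/s1 MISS; vc=[7,13]
#7 0x1d→b7/s1 VC-HIT; vc=[5,13]
#8 0x1c→b7/s1 L1-HIT; vc=[5,13]
#9 0x1c→b7/s1 L1-HIT; vc=[5,13]
#10 0x34→b13/s1 VC-HIT; vc=[5,7]
#11 0x36→b13/s1 L1-HIT; vc=[5,7]
#12 0x36→b13/s1 L1-HIT; vc=[5,7]
#13 0x34→b13/s1 L1-HIT; vc=[5,7]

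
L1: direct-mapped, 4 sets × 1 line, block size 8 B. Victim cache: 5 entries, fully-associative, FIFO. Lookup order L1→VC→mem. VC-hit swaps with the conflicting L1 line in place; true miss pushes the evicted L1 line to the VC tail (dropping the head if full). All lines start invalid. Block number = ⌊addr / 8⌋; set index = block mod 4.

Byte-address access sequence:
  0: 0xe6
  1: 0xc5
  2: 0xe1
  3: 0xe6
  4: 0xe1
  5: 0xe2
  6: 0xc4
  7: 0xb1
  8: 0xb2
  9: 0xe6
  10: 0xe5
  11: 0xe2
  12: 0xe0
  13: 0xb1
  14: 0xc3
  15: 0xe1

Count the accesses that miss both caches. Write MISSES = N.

MISSES = 3

0: 0xe6 (blk 28, set 0) → MISS  vc=[]
1: 0xc5 (blk 24, set 0) → MISS  vc=[28]
2: 0xe1 (blk 28, set 0) → VC-HIT  vc=[24]
3: 0xe6 (blk 28, set 0) → L1-HIT  vc=[24]
4: 0xe1 (blk 28, set 0) → L1-HIT  vc=[24]
5: 0xe2 (blk 28, set 0) → L1-HIT  vc=[24]
6: 0xc4 (blk 24, set 0) → VC-HIT  vc=[28]
7: 0xb1 (blk 22, set 2) → MISS  vc=[28]
8: 0xb2 (blk 22, set 2) → L1-HIT  vc=[28]
9: 0xe6 (blk 28, set 0) → VC-HIT  vc=[24]
10: 0xe5 (blk 28, set 0) → L1-HIT  vc=[24]
11: 0xe2 (blk 28, set 0) → L1-HIT  vc=[24]
12: 0xe0 (blk 28, set 0) → L1-HIT  vc=[24]
13: 0xb1 (blk 22, set 2) → L1-HIT  vc=[24]
14: 0xc3 (blk 24, set 0) → VC-HIT  vc=[28]
15: 0xe1 (blk 28, set 0) → VC-HIT  vc=[24]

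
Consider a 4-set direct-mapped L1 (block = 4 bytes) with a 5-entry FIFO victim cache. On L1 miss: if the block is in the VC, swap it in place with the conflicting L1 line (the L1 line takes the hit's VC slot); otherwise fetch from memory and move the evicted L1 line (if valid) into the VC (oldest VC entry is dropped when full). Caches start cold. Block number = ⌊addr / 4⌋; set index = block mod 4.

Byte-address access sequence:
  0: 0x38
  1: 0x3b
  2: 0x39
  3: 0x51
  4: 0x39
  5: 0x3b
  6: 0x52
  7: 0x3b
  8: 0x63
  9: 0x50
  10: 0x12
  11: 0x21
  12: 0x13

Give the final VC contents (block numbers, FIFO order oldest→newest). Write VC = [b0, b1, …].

0: 0x38 (blk 14, set 2) → MISS  vc=[]
1: 0x3b (blk 14, set 2) → L1-HIT  vc=[]
2: 0x39 (blk 14, set 2) → L1-HIT  vc=[]
3: 0x51 (blk 20, set 0) → MISS  vc=[]
4: 0x39 (blk 14, set 2) → L1-HIT  vc=[]
5: 0x3b (blk 14, set 2) → L1-HIT  vc=[]
6: 0x52 (blk 20, set 0) → L1-HIT  vc=[]
7: 0x3b (blk 14, set 2) → L1-HIT  vc=[]
8: 0x63 (blk 24, set 0) → MISS  vc=[20]
9: 0x50 (blk 20, set 0) → VC-HIT  vc=[24]
10: 0x12 (blk 4, set 0) → MISS  vc=[24, 20]
11: 0x21 (blk 8, set 0) → MISS  vc=[24, 20, 4]
12: 0x13 (blk 4, set 0) → VC-HIT  vc=[24, 20, 8]

VC = [24, 20, 8]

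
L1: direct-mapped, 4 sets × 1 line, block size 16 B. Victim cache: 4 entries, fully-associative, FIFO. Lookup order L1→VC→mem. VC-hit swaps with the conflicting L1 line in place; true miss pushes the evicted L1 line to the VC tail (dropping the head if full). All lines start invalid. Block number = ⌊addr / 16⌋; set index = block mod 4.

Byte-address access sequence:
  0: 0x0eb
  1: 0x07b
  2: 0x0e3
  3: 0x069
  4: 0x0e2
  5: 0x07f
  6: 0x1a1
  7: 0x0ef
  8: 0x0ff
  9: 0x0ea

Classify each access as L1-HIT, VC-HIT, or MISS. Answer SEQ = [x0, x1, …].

SEQ = [MISS, MISS, L1-HIT, MISS, VC-HIT, L1-HIT, MISS, VC-HIT, MISS, L1-HIT]

  [0] addr=0xeb blk=14 s=2: MISS | VC []
  [1] addr=0x7b blk=7 s=3: MISS | VC []
  [2] addr=0xe3 blk=14 s=2: L1-HIT | VC []
  [3] addr=0x69 blk=6 s=2: MISS | VC [14]
  [4] addr=0xe2 blk=14 s=2: VC-HIT | VC [6]
  [5] addr=0x7f blk=7 s=3: L1-HIT | VC [6]
  [6] addr=0x1a1 blk=26 s=2: MISS | VC [6, 14]
  [7] addr=0xef blk=14 s=2: VC-HIT | VC [6, 26]
  [8] addr=0xff blk=15 s=3: MISS | VC [6, 26, 7]
  [9] addr=0xea blk=14 s=2: L1-HIT | VC [6, 26, 7]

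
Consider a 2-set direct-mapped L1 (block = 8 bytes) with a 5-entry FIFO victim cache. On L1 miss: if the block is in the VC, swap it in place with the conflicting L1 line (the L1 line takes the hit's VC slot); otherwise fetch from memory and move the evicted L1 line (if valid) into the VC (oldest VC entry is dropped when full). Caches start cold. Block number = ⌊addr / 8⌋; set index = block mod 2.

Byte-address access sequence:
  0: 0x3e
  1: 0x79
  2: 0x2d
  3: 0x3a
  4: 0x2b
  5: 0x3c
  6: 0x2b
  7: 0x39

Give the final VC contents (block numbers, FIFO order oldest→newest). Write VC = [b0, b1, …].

VC = [5, 15]

0: 0x3e (blk 7, set 1) → MISS  vc=[]
1: 0x79 (blk 15, set 1) → MISS  vc=[7]
2: 0x2d (blk 5, set 1) → MISS  vc=[7, 15]
3: 0x3a (blk 7, set 1) → VC-HIT  vc=[5, 15]
4: 0x2b (blk 5, set 1) → VC-HIT  vc=[7, 15]
5: 0x3c (blk 7, set 1) → VC-HIT  vc=[5, 15]
6: 0x2b (blk 5, set 1) → VC-HIT  vc=[7, 15]
7: 0x39 (blk 7, set 1) → VC-HIT  vc=[5, 15]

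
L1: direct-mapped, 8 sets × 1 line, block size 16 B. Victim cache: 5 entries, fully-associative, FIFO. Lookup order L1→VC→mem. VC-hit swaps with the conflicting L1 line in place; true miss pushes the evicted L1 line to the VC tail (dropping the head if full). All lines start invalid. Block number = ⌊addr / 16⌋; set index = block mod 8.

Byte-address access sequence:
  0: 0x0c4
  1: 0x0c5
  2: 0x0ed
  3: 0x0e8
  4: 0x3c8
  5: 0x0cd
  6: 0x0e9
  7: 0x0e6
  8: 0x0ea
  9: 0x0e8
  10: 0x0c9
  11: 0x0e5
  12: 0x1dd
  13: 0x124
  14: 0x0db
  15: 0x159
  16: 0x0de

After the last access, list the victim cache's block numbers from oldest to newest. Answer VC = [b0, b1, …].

VC = [60, 29, 21]

  [0] addr=0xc4 blk=12 s=4: MISS | VC []
  [1] addr=0xc5 blk=12 s=4: L1-HIT | VC []
  [2] addr=0xed blk=14 s=6: MISS | VC []
  [3] addr=0xe8 blk=14 s=6: L1-HIT | VC []
  [4] addr=0x3c8 blk=60 s=4: MISS | VC [12]
  [5] addr=0xcd blk=12 s=4: VC-HIT | VC [60]
  [6] addr=0xe9 blk=14 s=6: L1-HIT | VC [60]
  [7] addr=0xe6 blk=14 s=6: L1-HIT | VC [60]
  [8] addr=0xea blk=14 s=6: L1-HIT | VC [60]
  [9] addr=0xe8 blk=14 s=6: L1-HIT | VC [60]
  [10] addr=0xc9 blk=12 s=4: L1-HIT | VC [60]
  [11] addr=0xe5 blk=14 s=6: L1-HIT | VC [60]
  [12] addr=0x1dd blk=29 s=5: MISS | VC [60]
  [13] addr=0x124 blk=18 s=2: MISS | VC [60]
  [14] addr=0xdb blk=13 s=5: MISS | VC [60, 29]
  [15] addr=0x159 blk=21 s=5: MISS | VC [60, 29, 13]
  [16] addr=0xde blk=13 s=5: VC-HIT | VC [60, 29, 21]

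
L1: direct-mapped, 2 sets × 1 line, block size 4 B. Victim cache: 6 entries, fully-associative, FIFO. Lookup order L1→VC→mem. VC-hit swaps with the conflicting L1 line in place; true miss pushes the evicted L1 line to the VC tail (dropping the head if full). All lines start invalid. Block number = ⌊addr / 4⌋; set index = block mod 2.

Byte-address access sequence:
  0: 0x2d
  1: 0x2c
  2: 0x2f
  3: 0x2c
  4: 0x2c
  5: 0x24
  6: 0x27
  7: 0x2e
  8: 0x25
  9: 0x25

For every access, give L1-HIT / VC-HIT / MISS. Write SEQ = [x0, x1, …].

  [0] addr=0x2d blk=11 s=1: MISS | VC []
  [1] addr=0x2c blk=11 s=1: L1-HIT | VC []
  [2] addr=0x2f blk=11 s=1: L1-HIT | VC []
  [3] addr=0x2c blk=11 s=1: L1-HIT | VC []
  [4] addr=0x2c blk=11 s=1: L1-HIT | VC []
  [5] addr=0x24 blk=9 s=1: MISS | VC [11]
  [6] addr=0x27 blk=9 s=1: L1-HIT | VC [11]
  [7] addr=0x2e blk=11 s=1: VC-HIT | VC [9]
  [8] addr=0x25 blk=9 s=1: VC-HIT | VC [11]
  [9] addr=0x25 blk=9 s=1: L1-HIT | VC [11]

SEQ = [MISS, L1-HIT, L1-HIT, L1-HIT, L1-HIT, MISS, L1-HIT, VC-HIT, VC-HIT, L1-HIT]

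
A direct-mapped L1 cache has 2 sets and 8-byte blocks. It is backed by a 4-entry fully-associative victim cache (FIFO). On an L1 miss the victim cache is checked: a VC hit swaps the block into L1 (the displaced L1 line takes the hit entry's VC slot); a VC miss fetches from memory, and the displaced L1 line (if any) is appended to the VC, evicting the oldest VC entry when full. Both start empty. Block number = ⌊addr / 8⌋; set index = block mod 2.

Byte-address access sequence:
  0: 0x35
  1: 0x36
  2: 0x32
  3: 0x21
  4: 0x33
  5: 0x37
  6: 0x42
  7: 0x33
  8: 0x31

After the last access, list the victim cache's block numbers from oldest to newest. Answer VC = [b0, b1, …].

  [0] addr=0x35 blk=6 s=0: MISS | VC []
  [1] addr=0x36 blk=6 s=0: L1-HIT | VC []
  [2] addr=0x32 blk=6 s=0: L1-HIT | VC []
  [3] addr=0x21 blk=4 s=0: MISS | VC [6]
  [4] addr=0x33 blk=6 s=0: VC-HIT | VC [4]
  [5] addr=0x37 blk=6 s=0: L1-HIT | VC [4]
  [6] addr=0x42 blk=8 s=0: MISS | VC [4, 6]
  [7] addr=0x33 blk=6 s=0: VC-HIT | VC [4, 8]
  [8] addr=0x31 blk=6 s=0: L1-HIT | VC [4, 8]

VC = [4, 8]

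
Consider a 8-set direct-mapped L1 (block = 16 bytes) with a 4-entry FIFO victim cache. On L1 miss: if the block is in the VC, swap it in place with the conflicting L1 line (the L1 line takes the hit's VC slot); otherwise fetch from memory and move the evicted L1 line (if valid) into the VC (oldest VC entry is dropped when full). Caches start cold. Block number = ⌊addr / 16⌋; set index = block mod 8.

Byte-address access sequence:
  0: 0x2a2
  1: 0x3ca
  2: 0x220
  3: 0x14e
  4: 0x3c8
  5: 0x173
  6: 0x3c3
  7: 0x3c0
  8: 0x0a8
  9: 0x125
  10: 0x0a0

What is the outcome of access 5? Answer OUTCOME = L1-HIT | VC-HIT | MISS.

#0 0x2a2→b42/s2 MISS; vc=[]
#1 0x3ca→b60/s4 MISS; vc=[]
#2 0x220→b34/s2 MISS; vc=[42]
#3 0x14e→b20/s4 MISS; vc=[42,60]
#4 0x3c8→b60/s4 VC-HIT; vc=[42,20]
#5 0x173→b23/s7 MISS; vc=[42,20]
#6 0x3c3→b60/s4 L1-HIT; vc=[42,20]
#7 0x3c0→b60/s4 L1-HIT; vc=[42,20]
#8 0xa8→b10/s2 MISS; vc=[42,20,34]
#9 0x125→b18/s2 MISS; vc=[42,20,34,10]
#10 0xa0→b10/s2 VC-HIT; vc=[42,20,34,18]

OUTCOME = MISS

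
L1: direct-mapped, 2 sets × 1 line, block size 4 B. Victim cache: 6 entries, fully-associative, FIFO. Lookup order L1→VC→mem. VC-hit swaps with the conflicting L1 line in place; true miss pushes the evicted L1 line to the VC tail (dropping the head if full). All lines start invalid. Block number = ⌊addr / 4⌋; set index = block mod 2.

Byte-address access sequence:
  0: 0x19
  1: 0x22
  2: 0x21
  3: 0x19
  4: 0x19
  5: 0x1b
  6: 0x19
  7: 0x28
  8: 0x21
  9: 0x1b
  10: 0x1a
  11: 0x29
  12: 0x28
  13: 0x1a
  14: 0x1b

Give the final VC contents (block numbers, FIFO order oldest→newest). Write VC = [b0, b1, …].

0: 0x19 (blk 6, set 0) → MISS  vc=[]
1: 0x22 (blk 8, set 0) → MISS  vc=[6]
2: 0x21 (blk 8, set 0) → L1-HIT  vc=[6]
3: 0x19 (blk 6, set 0) → VC-HIT  vc=[8]
4: 0x19 (blk 6, set 0) → L1-HIT  vc=[8]
5: 0x1b (blk 6, set 0) → L1-HIT  vc=[8]
6: 0x19 (blk 6, set 0) → L1-HIT  vc=[8]
7: 0x28 (blk 10, set 0) → MISS  vc=[8, 6]
8: 0x21 (blk 8, set 0) → VC-HIT  vc=[10, 6]
9: 0x1b (blk 6, set 0) → VC-HIT  vc=[10, 8]
10: 0x1a (blk 6, set 0) → L1-HIT  vc=[10, 8]
11: 0x29 (blk 10, set 0) → VC-HIT  vc=[6, 8]
12: 0x28 (blk 10, set 0) → L1-HIT  vc=[6, 8]
13: 0x1a (blk 6, set 0) → VC-HIT  vc=[10, 8]
14: 0x1b (blk 6, set 0) → L1-HIT  vc=[10, 8]

VC = [10, 8]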